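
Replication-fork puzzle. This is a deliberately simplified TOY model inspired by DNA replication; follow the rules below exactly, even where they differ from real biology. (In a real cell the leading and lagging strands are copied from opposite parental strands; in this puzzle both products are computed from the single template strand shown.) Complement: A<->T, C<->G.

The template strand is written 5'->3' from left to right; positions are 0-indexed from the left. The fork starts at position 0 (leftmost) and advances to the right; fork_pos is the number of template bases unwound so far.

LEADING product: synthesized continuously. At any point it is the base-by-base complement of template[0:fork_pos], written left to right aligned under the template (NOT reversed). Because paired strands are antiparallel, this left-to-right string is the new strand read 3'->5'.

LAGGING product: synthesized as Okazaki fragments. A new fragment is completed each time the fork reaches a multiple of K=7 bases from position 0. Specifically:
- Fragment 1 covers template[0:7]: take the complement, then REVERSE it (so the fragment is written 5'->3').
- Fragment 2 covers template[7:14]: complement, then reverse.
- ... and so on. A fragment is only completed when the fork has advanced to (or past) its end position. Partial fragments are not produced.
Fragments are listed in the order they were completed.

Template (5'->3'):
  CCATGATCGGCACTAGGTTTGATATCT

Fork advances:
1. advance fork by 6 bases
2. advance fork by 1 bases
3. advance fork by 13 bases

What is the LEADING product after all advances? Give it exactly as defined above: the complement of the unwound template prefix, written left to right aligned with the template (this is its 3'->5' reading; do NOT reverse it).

Answer: GGTACTAGCCGTGATCCAAA

Derivation:
Step 1: advance 6 -> fork_pos = 0 + 6 = 6.
Step 2: advance 1 -> fork_pos = 6 + 1 = 7.
Step 3: advance 13 -> fork_pos = 7 + 13 = 20.
Unwound prefix: template[0:20] = CCATGATCGGCACTAGGTTT
Complement it base by base (A<->T, C<->G), keeping left-to-right order:
  [0:5] CCATG -> GGTAC
  [5:10] ATCGG -> TAGCC
  [10:15] CACTA -> GTGAT
  [15:20] GGTTT -> CCAAA
Concatenate: GGTACTAGCCGTGATCCAAA (length 20; written aligned with the template, i.e. 3'->5').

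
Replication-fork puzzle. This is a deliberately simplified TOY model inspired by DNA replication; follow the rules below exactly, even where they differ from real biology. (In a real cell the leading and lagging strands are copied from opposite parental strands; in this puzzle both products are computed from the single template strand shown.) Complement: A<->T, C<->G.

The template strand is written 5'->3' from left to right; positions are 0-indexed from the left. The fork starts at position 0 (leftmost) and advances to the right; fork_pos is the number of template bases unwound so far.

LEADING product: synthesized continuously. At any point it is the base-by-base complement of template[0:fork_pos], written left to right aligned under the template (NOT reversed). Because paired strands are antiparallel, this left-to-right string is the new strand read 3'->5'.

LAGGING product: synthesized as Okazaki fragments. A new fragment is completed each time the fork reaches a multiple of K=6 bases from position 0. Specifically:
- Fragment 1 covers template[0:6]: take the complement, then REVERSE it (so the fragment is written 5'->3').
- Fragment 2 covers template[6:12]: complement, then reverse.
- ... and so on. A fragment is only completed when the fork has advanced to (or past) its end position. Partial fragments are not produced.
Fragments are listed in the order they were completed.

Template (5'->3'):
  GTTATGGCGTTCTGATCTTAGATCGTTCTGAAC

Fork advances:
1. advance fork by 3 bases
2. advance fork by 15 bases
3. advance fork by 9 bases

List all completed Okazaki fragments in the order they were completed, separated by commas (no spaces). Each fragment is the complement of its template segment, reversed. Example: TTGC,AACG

Answer: CATAAC,GAACGC,AGATCA,GATCTA

Derivation:
Step 1: advance 3 -> fork_pos = 0 + 3 = 3. Next multiple of 6 is 6 (not reached); still 0 fragment(s).
Step 2: advance 15 -> fork_pos = 3 + 15 = 18. Reached multiple(s) of 6: 6, 12, 18 -> fragments 1-3 completed (3 total).
Step 3: advance 9 -> fork_pos = 18 + 9 = 27. Reached multiple(s) of 6: 24 -> fragment 4 completed (4 total).
Final fork_pos = 27, so 4 fragment(s) are complete. Build each: template segment -> complement -> reverse.
Fragment 1: template[0:6] = GTTATG -> complement CAATAC -> reversed CATAAC
Fragment 2: template[6:12] = GCGTTC -> complement CGCAAG -> reversed GAACGC
Fragment 3: template[12:18] = TGATCT -> complement ACTAGA -> reversed AGATCA
Fragment 4: template[18:24] = TAGATC -> complement ATCTAG -> reversed GATCTA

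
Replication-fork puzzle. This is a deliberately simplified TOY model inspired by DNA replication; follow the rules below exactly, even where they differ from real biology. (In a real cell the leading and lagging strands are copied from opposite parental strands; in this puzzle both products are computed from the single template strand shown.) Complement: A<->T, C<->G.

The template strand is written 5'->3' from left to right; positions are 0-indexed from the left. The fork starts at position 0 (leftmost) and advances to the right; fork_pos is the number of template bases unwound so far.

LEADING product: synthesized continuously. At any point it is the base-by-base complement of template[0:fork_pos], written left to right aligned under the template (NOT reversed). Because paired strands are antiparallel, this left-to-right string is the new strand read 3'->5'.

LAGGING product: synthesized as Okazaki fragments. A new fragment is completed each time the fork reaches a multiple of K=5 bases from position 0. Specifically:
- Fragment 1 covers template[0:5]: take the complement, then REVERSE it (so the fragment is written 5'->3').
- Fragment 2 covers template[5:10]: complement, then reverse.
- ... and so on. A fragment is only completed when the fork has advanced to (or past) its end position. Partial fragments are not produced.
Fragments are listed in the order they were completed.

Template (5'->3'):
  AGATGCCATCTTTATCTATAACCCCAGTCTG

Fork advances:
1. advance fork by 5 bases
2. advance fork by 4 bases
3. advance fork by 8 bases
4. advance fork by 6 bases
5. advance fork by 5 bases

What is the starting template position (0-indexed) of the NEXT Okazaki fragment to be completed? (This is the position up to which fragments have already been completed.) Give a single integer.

Step 1: advance 5 -> fork_pos = 0 + 5 = 5. Reached multiple(s) of 5: 5 -> fragment 1 completed (1 total).
Step 2: advance 4 -> fork_pos = 5 + 4 = 9. Next multiple of 5 is 10 (not reached); still 1 fragment(s).
Step 3: advance 8 -> fork_pos = 9 + 8 = 17. Reached multiple(s) of 5: 10, 15 -> fragments 2-3 completed (3 total).
Step 4: advance 6 -> fork_pos = 17 + 6 = 23. Reached multiple(s) of 5: 20 -> fragment 4 completed (4 total).
Step 5: advance 5 -> fork_pos = 23 + 5 = 28. Reached multiple(s) of 5: 25 -> fragment 5 completed (5 total).
5 fragment(s) completed, covering template[0:25] (5 x 5 = 25). The next fragment, fragment 6, covers template[25:30], so it starts at position 25.

Answer: 25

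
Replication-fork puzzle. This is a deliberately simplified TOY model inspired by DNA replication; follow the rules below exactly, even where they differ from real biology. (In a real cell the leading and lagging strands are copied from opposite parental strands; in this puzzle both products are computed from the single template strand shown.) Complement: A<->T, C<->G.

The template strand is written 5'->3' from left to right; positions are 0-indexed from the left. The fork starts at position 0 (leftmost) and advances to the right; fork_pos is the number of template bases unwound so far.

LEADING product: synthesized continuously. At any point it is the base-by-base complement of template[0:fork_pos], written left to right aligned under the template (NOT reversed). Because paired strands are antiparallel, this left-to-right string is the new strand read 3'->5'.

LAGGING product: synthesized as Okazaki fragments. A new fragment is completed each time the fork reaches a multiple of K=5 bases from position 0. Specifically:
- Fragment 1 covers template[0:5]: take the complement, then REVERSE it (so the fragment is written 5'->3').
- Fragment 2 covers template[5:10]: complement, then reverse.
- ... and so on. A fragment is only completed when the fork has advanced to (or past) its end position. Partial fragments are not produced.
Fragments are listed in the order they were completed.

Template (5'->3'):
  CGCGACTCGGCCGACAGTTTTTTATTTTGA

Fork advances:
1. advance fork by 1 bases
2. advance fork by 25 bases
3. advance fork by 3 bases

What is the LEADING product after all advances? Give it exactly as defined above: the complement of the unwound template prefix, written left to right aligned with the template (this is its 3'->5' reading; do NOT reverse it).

Answer: GCGCTGAGCCGGCTGTCAAAAAATAAAAC

Derivation:
Step 1: advance 1 -> fork_pos = 0 + 1 = 1.
Step 2: advance 25 -> fork_pos = 1 + 25 = 26.
Step 3: advance 3 -> fork_pos = 26 + 3 = 29.
Unwound prefix: template[0:29] = CGCGACTCGGCCGACAGTTTTTTATTTTG
Complement it base by base (A<->T, C<->G), keeping left-to-right order:
  [0:5] CGCGA -> GCGCT
  [5:10] CTCGG -> GAGCC
  [10:15] CCGAC -> GGCTG
  [15:20] AGTTT -> TCAAA
  [20:25] TTTAT -> AAATA
  [25:29] TTTG -> AAAC
Concatenate: GCGCTGAGCCGGCTGTCAAAAAATAAAAC (length 29; written aligned with the template, i.e. 3'->5').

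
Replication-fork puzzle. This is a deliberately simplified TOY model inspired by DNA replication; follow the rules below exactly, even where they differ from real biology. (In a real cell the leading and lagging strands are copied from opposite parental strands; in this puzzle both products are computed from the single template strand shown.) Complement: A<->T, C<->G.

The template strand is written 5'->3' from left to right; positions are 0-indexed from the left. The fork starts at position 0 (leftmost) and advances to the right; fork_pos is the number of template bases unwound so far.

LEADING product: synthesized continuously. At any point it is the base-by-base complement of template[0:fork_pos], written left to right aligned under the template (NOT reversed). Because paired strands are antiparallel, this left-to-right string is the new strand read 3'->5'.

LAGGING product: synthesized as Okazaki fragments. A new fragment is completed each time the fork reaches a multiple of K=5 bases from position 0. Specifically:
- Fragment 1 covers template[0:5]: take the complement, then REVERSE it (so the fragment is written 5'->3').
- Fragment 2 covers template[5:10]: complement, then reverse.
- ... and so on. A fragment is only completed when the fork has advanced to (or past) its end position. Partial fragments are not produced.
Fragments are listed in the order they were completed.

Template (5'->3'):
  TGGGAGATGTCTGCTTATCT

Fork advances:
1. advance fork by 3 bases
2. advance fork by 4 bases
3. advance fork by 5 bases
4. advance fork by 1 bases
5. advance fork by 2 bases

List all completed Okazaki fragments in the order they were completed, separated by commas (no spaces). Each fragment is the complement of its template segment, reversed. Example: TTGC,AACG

Step 1: advance 3 -> fork_pos = 0 + 3 = 3. Next multiple of 5 is 5 (not reached); still 0 fragment(s).
Step 2: advance 4 -> fork_pos = 3 + 4 = 7. Reached multiple(s) of 5: 5 -> fragment 1 completed (1 total).
Step 3: advance 5 -> fork_pos = 7 + 5 = 12. Reached multiple(s) of 5: 10 -> fragment 2 completed (2 total).
Step 4: advance 1 -> fork_pos = 12 + 1 = 13. Next multiple of 5 is 15 (not reached); still 2 fragment(s).
Step 5: advance 2 -> fork_pos = 13 + 2 = 15. Reached multiple(s) of 5: 15 -> fragment 3 completed (3 total).
Final fork_pos = 15, so 3 fragment(s) are complete. Build each: template segment -> complement -> reverse.
Fragment 1: template[0:5] = TGGGA -> complement ACCCT -> reversed TCCCA
Fragment 2: template[5:10] = GATGT -> complement CTACA -> reversed ACATC
Fragment 3: template[10:15] = CTGCT -> complement GACGA -> reversed AGCAG

Answer: TCCCA,ACATC,AGCAG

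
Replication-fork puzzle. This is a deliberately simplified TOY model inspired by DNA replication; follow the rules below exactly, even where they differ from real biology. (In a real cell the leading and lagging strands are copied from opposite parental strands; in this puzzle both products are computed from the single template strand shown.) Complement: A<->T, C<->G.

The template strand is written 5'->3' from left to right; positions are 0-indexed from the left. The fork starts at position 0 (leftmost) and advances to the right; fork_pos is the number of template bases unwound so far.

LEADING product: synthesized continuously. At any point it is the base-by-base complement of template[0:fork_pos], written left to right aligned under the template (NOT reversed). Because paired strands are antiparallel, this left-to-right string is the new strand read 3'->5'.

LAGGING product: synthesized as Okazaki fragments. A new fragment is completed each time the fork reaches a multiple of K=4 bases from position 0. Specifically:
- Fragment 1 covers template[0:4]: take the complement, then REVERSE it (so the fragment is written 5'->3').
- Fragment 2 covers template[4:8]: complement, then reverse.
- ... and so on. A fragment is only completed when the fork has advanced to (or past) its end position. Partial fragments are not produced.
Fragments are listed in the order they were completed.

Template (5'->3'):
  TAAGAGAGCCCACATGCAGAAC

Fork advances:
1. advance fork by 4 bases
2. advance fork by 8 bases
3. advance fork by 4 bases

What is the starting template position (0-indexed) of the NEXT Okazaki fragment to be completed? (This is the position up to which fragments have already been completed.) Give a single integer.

Answer: 16

Derivation:
Step 1: advance 4 -> fork_pos = 0 + 4 = 4. Reached multiple(s) of 4: 4 -> fragment 1 completed (1 total).
Step 2: advance 8 -> fork_pos = 4 + 8 = 12. Reached multiple(s) of 4: 8, 12 -> fragments 2-3 completed (3 total).
Step 3: advance 4 -> fork_pos = 12 + 4 = 16. Reached multiple(s) of 4: 16 -> fragment 4 completed (4 total).
4 fragment(s) completed, covering template[0:16] (4 x 4 = 16). The next fragment, fragment 5, covers template[16:20], so it starts at position 16.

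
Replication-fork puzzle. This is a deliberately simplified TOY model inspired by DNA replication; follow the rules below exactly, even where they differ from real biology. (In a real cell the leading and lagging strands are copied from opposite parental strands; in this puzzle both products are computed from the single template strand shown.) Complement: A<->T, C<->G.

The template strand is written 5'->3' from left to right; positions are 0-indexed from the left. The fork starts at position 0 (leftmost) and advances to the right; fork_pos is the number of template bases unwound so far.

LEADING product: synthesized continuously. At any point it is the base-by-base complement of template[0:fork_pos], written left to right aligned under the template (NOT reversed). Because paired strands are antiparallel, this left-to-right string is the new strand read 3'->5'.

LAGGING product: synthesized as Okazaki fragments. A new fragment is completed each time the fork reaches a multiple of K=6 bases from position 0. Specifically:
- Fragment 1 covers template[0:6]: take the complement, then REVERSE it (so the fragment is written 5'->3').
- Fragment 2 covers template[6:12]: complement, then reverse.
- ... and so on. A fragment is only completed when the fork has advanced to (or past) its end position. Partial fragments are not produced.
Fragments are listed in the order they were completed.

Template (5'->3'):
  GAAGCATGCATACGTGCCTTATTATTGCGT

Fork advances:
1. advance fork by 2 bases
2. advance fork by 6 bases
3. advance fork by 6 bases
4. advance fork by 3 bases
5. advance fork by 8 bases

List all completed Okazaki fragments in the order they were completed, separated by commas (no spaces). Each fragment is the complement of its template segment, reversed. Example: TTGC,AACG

Step 1: advance 2 -> fork_pos = 0 + 2 = 2. Next multiple of 6 is 6 (not reached); still 0 fragment(s).
Step 2: advance 6 -> fork_pos = 2 + 6 = 8. Reached multiple(s) of 6: 6 -> fragment 1 completed (1 total).
Step 3: advance 6 -> fork_pos = 8 + 6 = 14. Reached multiple(s) of 6: 12 -> fragment 2 completed (2 total).
Step 4: advance 3 -> fork_pos = 14 + 3 = 17. Next multiple of 6 is 18 (not reached); still 2 fragment(s).
Step 5: advance 8 -> fork_pos = 17 + 8 = 25. Reached multiple(s) of 6: 18, 24 -> fragments 3-4 completed (4 total).
Final fork_pos = 25, so 4 fragment(s) are complete. Build each: template segment -> complement -> reverse.
Fragment 1: template[0:6] = GAAGCA -> complement CTTCGT -> reversed TGCTTC
Fragment 2: template[6:12] = TGCATA -> complement ACGTAT -> reversed TATGCA
Fragment 3: template[12:18] = CGTGCC -> complement GCACGG -> reversed GGCACG
Fragment 4: template[18:24] = TTATTA -> complement AATAAT -> reversed TAATAA

Answer: TGCTTC,TATGCA,GGCACG,TAATAA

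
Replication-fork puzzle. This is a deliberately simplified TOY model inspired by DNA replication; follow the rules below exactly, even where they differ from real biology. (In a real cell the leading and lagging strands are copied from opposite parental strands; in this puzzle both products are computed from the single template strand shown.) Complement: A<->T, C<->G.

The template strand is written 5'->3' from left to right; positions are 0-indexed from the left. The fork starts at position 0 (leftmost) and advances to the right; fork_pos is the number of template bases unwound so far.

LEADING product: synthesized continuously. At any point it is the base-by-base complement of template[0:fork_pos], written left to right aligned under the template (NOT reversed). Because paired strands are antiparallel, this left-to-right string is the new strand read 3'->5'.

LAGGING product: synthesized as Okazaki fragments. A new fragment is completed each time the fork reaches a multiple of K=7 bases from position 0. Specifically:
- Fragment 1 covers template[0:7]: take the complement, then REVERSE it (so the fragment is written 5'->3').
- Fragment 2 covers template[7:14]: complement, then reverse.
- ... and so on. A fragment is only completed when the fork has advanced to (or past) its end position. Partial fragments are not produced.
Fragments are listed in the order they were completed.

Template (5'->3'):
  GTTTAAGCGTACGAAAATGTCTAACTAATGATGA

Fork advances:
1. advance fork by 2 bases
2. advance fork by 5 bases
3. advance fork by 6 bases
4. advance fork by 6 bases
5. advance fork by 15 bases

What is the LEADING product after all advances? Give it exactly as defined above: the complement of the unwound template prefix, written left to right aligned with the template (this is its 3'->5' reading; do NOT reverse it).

Step 1: advance 2 -> fork_pos = 0 + 2 = 2.
Step 2: advance 5 -> fork_pos = 2 + 5 = 7.
Step 3: advance 6 -> fork_pos = 7 + 6 = 13.
Step 4: advance 6 -> fork_pos = 13 + 6 = 19.
Step 5: advance 15 -> fork_pos = 19 + 15 = 34.
Unwound prefix: template[0:34] = GTTTAAGCGTACGAAAATGTCTAACTAATGATGA
Complement it base by base (A<->T, C<->G), keeping left-to-right order:
  [0:5] GTTTA -> CAAAT
  [5:10] AGCGT -> TCGCA
  [10:15] ACGAA -> TGCTT
  [15:20] AATGT -> TTACA
  [20:25] CTAAC -> GATTG
  [25:30] TAATG -> ATTAC
  [30:34] ATGA -> TACT
Concatenate: CAAATTCGCATGCTTTTACAGATTGATTACTACT (length 34; written aligned with the template, i.e. 3'->5').

Answer: CAAATTCGCATGCTTTTACAGATTGATTACTACT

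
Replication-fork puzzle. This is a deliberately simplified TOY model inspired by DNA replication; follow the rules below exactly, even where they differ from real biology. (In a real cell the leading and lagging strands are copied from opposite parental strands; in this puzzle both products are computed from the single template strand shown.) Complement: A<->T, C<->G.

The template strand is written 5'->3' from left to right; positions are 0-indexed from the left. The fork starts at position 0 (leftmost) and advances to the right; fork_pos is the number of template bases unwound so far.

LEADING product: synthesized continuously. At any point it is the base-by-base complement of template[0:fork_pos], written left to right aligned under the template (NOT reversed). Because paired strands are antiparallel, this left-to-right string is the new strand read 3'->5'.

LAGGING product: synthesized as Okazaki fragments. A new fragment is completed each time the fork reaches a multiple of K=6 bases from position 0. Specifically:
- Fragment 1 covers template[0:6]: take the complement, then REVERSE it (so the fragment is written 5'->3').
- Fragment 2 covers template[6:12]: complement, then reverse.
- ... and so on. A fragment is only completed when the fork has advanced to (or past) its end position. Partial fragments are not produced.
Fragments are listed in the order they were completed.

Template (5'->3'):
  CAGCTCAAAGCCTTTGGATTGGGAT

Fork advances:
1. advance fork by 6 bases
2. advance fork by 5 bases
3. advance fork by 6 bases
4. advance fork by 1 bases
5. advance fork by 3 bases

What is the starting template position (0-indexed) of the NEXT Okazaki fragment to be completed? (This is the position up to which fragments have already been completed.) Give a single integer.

Step 1: advance 6 -> fork_pos = 0 + 6 = 6. Reached multiple(s) of 6: 6 -> fragment 1 completed (1 total).
Step 2: advance 5 -> fork_pos = 6 + 5 = 11. Next multiple of 6 is 12 (not reached); still 1 fragment(s).
Step 3: advance 6 -> fork_pos = 11 + 6 = 17. Reached multiple(s) of 6: 12 -> fragment 2 completed (2 total).
Step 4: advance 1 -> fork_pos = 17 + 1 = 18. Reached multiple(s) of 6: 18 -> fragment 3 completed (3 total).
Step 5: advance 3 -> fork_pos = 18 + 3 = 21. Next multiple of 6 is 24 (not reached); still 3 fragment(s).
3 fragment(s) completed, covering template[0:18] (3 x 6 = 18). The next fragment, fragment 4, covers template[18:24], so it starts at position 18.

Answer: 18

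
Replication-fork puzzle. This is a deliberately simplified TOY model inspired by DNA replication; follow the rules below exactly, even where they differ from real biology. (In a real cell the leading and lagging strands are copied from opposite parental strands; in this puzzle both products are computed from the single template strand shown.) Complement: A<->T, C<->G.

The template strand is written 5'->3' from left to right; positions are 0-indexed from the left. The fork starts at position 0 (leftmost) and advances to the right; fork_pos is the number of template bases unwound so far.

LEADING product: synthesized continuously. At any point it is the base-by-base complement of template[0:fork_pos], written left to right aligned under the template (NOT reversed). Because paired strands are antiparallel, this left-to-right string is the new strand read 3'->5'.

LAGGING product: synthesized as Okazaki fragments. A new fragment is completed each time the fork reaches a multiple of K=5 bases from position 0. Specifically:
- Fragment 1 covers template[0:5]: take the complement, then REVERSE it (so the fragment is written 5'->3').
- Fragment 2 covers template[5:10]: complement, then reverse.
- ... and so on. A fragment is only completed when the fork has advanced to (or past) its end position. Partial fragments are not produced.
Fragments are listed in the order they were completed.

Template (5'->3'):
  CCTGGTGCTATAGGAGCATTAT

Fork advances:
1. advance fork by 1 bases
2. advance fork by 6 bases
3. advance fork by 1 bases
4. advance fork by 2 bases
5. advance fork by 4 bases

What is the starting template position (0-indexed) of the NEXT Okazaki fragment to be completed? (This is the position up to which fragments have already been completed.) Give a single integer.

Answer: 10

Derivation:
Step 1: advance 1 -> fork_pos = 0 + 1 = 1. Next multiple of 5 is 5 (not reached); still 0 fragment(s).
Step 2: advance 6 -> fork_pos = 1 + 6 = 7. Reached multiple(s) of 5: 5 -> fragment 1 completed (1 total).
Step 3: advance 1 -> fork_pos = 7 + 1 = 8. Next multiple of 5 is 10 (not reached); still 1 fragment(s).
Step 4: advance 2 -> fork_pos = 8 + 2 = 10. Reached multiple(s) of 5: 10 -> fragment 2 completed (2 total).
Step 5: advance 4 -> fork_pos = 10 + 4 = 14. Next multiple of 5 is 15 (not reached); still 2 fragment(s).
2 fragment(s) completed, covering template[0:10] (2 x 5 = 10). The next fragment, fragment 3, covers template[10:15], so it starts at position 10.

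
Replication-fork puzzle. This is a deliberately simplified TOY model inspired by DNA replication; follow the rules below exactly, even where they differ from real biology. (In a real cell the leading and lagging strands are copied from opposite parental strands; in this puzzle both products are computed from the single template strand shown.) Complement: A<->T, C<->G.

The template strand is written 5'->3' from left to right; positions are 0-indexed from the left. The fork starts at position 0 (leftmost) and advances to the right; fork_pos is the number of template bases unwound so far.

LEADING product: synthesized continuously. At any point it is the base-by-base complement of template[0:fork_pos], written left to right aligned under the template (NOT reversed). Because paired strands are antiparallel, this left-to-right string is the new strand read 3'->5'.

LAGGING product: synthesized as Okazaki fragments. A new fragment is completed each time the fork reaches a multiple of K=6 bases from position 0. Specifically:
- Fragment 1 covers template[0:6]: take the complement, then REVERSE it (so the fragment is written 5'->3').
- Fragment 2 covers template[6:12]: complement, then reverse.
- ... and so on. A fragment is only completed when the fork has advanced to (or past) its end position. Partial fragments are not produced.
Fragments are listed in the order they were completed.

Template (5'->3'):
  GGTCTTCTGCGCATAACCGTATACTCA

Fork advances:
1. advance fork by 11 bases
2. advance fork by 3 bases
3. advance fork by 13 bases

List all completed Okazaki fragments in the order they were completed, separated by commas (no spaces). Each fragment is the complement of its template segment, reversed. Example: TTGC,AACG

Answer: AAGACC,GCGCAG,GGTTAT,GTATAC

Derivation:
Step 1: advance 11 -> fork_pos = 0 + 11 = 11. Reached multiple(s) of 6: 6 -> fragment 1 completed (1 total).
Step 2: advance 3 -> fork_pos = 11 + 3 = 14. Reached multiple(s) of 6: 12 -> fragment 2 completed (2 total).
Step 3: advance 13 -> fork_pos = 14 + 13 = 27. Reached multiple(s) of 6: 18, 24 -> fragments 3-4 completed (4 total).
Final fork_pos = 27, so 4 fragment(s) are complete. Build each: template segment -> complement -> reverse.
Fragment 1: template[0:6] = GGTCTT -> complement CCAGAA -> reversed AAGACC
Fragment 2: template[6:12] = CTGCGC -> complement GACGCG -> reversed GCGCAG
Fragment 3: template[12:18] = ATAACC -> complement TATTGG -> reversed GGTTAT
Fragment 4: template[18:24] = GTATAC -> complement CATATG -> reversed GTATAC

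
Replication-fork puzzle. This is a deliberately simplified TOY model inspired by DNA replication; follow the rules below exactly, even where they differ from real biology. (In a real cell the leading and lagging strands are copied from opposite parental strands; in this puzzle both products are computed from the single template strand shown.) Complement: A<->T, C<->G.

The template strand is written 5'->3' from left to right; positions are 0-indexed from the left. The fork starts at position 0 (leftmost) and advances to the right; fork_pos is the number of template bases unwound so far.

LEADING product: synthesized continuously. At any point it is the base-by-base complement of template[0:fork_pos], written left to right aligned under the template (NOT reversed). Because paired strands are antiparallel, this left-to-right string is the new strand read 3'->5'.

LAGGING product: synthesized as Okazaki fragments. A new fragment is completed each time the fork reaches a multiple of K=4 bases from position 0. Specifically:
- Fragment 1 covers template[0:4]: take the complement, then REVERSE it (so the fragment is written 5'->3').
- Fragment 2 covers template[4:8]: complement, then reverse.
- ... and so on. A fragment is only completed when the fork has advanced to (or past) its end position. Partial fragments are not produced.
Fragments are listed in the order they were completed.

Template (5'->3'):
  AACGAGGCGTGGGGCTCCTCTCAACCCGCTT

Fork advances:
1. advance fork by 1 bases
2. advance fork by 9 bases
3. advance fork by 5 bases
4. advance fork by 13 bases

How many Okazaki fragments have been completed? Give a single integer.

Step 1: advance 1 -> fork_pos = 0 + 1 = 1. Next multiple of 4 is 4 (not reached); still 0 fragment(s).
Step 2: advance 9 -> fork_pos = 1 + 9 = 10. Reached multiple(s) of 4: 4, 8 -> fragments 1-2 completed (2 total).
Step 3: advance 5 -> fork_pos = 10 + 5 = 15. Reached multiple(s) of 4: 12 -> fragment 3 completed (3 total).
Step 4: advance 13 -> fork_pos = 15 + 13 = 28. Reached multiple(s) of 4: 16, 20, 24, 28 -> fragments 4-7 completed (7 total).
Check: final fork_pos = 28; the multiples of 4 that are <= 28 are 4..28 -> 28 // 4 = 7 completed fragment(s).

Answer: 7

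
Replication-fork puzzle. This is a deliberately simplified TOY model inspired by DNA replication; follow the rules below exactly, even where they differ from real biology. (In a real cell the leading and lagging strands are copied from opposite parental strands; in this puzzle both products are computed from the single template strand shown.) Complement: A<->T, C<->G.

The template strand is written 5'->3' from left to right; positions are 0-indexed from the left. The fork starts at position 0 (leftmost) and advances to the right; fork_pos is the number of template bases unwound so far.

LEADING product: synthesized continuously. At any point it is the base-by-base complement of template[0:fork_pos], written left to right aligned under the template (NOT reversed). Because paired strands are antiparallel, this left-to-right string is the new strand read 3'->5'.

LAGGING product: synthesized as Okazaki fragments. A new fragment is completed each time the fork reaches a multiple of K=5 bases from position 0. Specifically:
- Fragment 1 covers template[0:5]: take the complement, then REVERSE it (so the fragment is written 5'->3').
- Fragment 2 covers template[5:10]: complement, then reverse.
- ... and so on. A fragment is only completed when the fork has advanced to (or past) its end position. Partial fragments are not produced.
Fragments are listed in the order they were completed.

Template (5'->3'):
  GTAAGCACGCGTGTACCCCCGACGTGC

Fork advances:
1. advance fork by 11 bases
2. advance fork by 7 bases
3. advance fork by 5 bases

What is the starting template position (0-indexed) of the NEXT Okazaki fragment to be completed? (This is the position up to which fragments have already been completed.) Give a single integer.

Answer: 20

Derivation:
Step 1: advance 11 -> fork_pos = 0 + 11 = 11. Reached multiple(s) of 5: 5, 10 -> fragments 1-2 completed (2 total).
Step 2: advance 7 -> fork_pos = 11 + 7 = 18. Reached multiple(s) of 5: 15 -> fragment 3 completed (3 total).
Step 3: advance 5 -> fork_pos = 18 + 5 = 23. Reached multiple(s) of 5: 20 -> fragment 4 completed (4 total).
4 fragment(s) completed, covering template[0:20] (4 x 5 = 20). The next fragment, fragment 5, covers template[20:25], so it starts at position 20.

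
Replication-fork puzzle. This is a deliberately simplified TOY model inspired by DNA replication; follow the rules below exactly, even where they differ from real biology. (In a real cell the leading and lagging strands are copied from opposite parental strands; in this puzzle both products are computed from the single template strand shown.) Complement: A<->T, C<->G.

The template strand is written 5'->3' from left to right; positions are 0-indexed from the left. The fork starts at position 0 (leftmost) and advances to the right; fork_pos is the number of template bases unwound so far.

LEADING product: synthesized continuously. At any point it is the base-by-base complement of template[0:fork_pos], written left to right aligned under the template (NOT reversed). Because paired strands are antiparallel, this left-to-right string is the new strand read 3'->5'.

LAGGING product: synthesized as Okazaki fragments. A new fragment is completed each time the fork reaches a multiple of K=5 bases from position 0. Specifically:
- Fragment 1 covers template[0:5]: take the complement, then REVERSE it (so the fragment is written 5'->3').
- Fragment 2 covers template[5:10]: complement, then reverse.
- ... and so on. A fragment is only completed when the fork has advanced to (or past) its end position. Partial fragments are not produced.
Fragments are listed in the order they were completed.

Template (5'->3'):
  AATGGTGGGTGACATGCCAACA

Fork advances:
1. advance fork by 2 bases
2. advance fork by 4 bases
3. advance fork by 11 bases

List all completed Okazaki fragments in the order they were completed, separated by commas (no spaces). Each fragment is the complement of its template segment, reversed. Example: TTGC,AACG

Answer: CCATT,ACCCA,ATGTC

Derivation:
Step 1: advance 2 -> fork_pos = 0 + 2 = 2. Next multiple of 5 is 5 (not reached); still 0 fragment(s).
Step 2: advance 4 -> fork_pos = 2 + 4 = 6. Reached multiple(s) of 5: 5 -> fragment 1 completed (1 total).
Step 3: advance 11 -> fork_pos = 6 + 11 = 17. Reached multiple(s) of 5: 10, 15 -> fragments 2-3 completed (3 total).
Final fork_pos = 17, so 3 fragment(s) are complete. Build each: template segment -> complement -> reverse.
Fragment 1: template[0:5] = AATGG -> complement TTACC -> reversed CCATT
Fragment 2: template[5:10] = TGGGT -> complement ACCCA -> reversed ACCCA
Fragment 3: template[10:15] = GACAT -> complement CTGTA -> reversed ATGTC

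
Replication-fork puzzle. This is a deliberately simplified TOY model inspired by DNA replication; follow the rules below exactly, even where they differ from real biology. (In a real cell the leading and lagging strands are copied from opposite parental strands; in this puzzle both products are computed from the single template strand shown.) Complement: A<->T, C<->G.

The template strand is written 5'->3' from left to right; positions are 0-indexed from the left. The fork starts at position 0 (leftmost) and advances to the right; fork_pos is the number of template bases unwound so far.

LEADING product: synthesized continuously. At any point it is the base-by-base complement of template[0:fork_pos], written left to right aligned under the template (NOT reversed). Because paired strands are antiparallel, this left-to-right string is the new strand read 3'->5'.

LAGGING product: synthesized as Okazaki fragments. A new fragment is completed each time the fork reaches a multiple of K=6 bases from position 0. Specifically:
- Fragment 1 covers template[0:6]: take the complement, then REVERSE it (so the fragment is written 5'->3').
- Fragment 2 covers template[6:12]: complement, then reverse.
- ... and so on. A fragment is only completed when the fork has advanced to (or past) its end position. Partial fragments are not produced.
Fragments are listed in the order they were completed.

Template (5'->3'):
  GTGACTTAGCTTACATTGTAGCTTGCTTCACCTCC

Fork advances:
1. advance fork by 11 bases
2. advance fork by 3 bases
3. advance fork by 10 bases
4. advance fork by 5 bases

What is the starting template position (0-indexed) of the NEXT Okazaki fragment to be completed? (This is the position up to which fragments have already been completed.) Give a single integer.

Step 1: advance 11 -> fork_pos = 0 + 11 = 11. Reached multiple(s) of 6: 6 -> fragment 1 completed (1 total).
Step 2: advance 3 -> fork_pos = 11 + 3 = 14. Reached multiple(s) of 6: 12 -> fragment 2 completed (2 total).
Step 3: advance 10 -> fork_pos = 14 + 10 = 24. Reached multiple(s) of 6: 18, 24 -> fragments 3-4 completed (4 total).
Step 4: advance 5 -> fork_pos = 24 + 5 = 29. Next multiple of 6 is 30 (not reached); still 4 fragment(s).
4 fragment(s) completed, covering template[0:24] (4 x 6 = 24). The next fragment, fragment 5, covers template[24:30], so it starts at position 24.

Answer: 24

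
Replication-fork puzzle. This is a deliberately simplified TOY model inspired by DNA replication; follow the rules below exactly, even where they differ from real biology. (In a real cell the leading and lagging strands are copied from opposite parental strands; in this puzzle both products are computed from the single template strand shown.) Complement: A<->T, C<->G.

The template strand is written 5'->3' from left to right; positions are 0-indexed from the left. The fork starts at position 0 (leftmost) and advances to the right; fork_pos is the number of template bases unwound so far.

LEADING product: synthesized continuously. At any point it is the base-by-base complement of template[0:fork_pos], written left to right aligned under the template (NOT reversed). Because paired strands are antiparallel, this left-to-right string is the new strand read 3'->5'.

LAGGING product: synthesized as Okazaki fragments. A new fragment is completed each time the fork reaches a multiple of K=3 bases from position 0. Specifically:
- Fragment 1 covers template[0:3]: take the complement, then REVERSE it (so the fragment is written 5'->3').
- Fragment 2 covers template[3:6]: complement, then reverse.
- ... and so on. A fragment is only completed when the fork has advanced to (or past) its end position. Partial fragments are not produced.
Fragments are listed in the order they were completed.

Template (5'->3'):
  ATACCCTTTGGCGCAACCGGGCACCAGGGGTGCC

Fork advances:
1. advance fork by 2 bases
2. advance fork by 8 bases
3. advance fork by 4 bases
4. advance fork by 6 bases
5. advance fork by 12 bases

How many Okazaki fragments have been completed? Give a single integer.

Step 1: advance 2 -> fork_pos = 0 + 2 = 2. Next multiple of 3 is 3 (not reached); still 0 fragment(s).
Step 2: advance 8 -> fork_pos = 2 + 8 = 10. Reached multiple(s) of 3: 3, 6, 9 -> fragments 1-3 completed (3 total).
Step 3: advance 4 -> fork_pos = 10 + 4 = 14. Reached multiple(s) of 3: 12 -> fragment 4 completed (4 total).
Step 4: advance 6 -> fork_pos = 14 + 6 = 20. Reached multiple(s) of 3: 15, 18 -> fragments 5-6 completed (6 total).
Step 5: advance 12 -> fork_pos = 20 + 12 = 32. Reached multiple(s) of 3: 21, 24, 27, 30 -> fragments 7-10 completed (10 total).
Check: final fork_pos = 32; the multiples of 3 that are <= 32 are 3..30 -> 32 // 3 = 10 completed fragment(s).

Answer: 10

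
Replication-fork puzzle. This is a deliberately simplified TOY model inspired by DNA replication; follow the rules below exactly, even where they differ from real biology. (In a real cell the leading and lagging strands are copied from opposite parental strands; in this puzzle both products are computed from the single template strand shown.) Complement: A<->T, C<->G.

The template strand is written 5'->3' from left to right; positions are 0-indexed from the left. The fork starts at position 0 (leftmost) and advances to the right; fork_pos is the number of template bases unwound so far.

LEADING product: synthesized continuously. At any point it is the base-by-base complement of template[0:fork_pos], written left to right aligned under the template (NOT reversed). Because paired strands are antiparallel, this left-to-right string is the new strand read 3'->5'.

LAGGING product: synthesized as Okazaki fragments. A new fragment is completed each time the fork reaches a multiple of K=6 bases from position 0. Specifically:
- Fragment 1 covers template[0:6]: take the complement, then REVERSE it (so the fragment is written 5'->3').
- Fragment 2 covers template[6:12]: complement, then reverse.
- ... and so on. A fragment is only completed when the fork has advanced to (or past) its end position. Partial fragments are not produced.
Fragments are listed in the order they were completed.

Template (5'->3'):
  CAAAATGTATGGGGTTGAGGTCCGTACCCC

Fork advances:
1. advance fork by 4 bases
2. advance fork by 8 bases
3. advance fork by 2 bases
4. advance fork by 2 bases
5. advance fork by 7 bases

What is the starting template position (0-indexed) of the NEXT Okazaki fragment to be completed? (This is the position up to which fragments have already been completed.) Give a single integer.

Step 1: advance 4 -> fork_pos = 0 + 4 = 4. Next multiple of 6 is 6 (not reached); still 0 fragment(s).
Step 2: advance 8 -> fork_pos = 4 + 8 = 12. Reached multiple(s) of 6: 6, 12 -> fragments 1-2 completed (2 total).
Step 3: advance 2 -> fork_pos = 12 + 2 = 14. Next multiple of 6 is 18 (not reached); still 2 fragment(s).
Step 4: advance 2 -> fork_pos = 14 + 2 = 16. Next multiple of 6 is 18 (not reached); still 2 fragment(s).
Step 5: advance 7 -> fork_pos = 16 + 7 = 23. Reached multiple(s) of 6: 18 -> fragment 3 completed (3 total).
3 fragment(s) completed, covering template[0:18] (3 x 6 = 18). The next fragment, fragment 4, covers template[18:24], so it starts at position 18.

Answer: 18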